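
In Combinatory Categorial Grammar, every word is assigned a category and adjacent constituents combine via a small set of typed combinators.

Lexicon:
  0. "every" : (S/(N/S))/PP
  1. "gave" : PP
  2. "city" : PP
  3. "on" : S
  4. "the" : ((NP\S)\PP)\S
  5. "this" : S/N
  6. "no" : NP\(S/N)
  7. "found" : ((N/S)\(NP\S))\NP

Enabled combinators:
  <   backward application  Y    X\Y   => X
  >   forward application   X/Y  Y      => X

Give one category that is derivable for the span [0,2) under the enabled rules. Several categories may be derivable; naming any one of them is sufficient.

[0,8] S   >
  [0,2] S/(N/S)   >
    [0,1] "every" : (S/(N/S))/PP
    [1,2] "gave" : PP
  [2,8] N/S   <
    [2,5] NP\S   <
      [2,3] "city" : PP
      [3,5] (NP\S)\PP   <
        [3,4] "on" : S
        [4,5] "the" : ((NP\S)\PP)\S
    [5,8] (N/S)\(NP\S)   <
      [5,7] NP   <
        [5,6] "this" : S/N
        [6,7] "no" : NP\(S/N)
      [7,8] "found" : ((N/S)\(NP\S))\NP

S/(N/S)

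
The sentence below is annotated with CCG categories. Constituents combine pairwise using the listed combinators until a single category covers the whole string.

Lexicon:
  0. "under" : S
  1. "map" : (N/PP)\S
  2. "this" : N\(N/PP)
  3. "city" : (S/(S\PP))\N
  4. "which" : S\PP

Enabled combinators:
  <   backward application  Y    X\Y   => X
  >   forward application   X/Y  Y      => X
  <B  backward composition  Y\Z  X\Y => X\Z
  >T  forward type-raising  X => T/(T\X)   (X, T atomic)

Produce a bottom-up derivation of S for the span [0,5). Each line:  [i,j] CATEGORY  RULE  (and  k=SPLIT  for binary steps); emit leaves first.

[0,1] S  lex  "under"
[1,2] (N/PP)\S  lex  "map"
[0,2] N/PP  <  k=1
[2,3] N\(N/PP)  lex  "this"
[0,3] N  <  k=2
[3,4] (S/(S\PP))\N  lex  "city"
[0,4] S/(S\PP)  <  k=3
[4,5] S\PP  lex  "which"
[0,5] S  >  k=4

[0,5] S   >
  [0,4] S/(S\PP)   <
    [0,3] N   <
      [0,2] N/PP   <
        [0,1] "under" : S
        [1,2] "map" : (N/PP)\S
      [2,3] "this" : N\(N/PP)
    [3,4] "city" : (S/(S\PP))\N
  [4,5] "which" : S\PP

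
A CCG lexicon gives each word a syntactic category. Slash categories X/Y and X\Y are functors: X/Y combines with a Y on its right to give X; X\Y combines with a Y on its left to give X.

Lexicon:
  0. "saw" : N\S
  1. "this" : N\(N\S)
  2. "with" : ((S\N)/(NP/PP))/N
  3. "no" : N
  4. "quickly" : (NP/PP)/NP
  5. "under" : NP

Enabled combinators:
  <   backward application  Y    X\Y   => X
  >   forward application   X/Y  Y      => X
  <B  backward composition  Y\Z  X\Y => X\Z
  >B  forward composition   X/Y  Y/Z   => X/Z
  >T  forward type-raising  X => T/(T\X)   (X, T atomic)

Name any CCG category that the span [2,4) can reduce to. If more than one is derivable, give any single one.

(S\N)/(NP/PP)

[0,6] S   <
  [0,2] N   <
    [0,1] "saw" : N\S
    [1,2] "this" : N\(N\S)
  [2,6] S\N   >
    [2,4] (S\N)/(NP/PP)   >
      [2,3] "with" : ((S\N)/(NP/PP))/N
      [3,4] "no" : N
    [4,6] NP/PP   >
      [4,5] "quickly" : (NP/PP)/NP
      [5,6] "under" : NP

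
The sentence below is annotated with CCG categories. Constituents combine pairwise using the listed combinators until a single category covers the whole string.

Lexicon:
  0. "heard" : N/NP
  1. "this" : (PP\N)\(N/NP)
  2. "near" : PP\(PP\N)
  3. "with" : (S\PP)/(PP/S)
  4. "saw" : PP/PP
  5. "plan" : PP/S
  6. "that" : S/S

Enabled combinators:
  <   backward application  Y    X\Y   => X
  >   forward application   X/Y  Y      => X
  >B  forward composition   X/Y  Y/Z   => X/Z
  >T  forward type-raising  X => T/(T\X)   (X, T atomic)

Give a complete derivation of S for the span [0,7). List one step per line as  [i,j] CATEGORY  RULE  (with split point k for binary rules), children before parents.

[0,1] N/NP  lex  "heard"
[1,2] (PP\N)\(N/NP)  lex  "this"
[0,2] PP\N  <  k=1
[2,3] PP\(PP\N)  lex  "near"
[0,3] PP  <  k=2
[3,4] (S\PP)/(PP/S)  lex  "with"
[4,5] PP/PP  lex  "saw"
[5,6] PP/S  lex  "plan"
[4,6] PP/S  >B  k=5
[6,7] S/S  lex  "that"
[4,7] PP/S  >B  k=6
[3,7] S\PP  >  k=4
[0,7] S  <  k=3

[0,7] S   <
  [0,3] PP   <
    [0,2] PP\N   <
      [0,1] "heard" : N/NP
      [1,2] "this" : (PP\N)\(N/NP)
    [2,3] "near" : PP\(PP\N)
  [3,7] S\PP   >
    [3,4] "with" : (S\PP)/(PP/S)
    [4,7] PP/S   >B
      [4,6] PP/S   >B
        [4,5] "saw" : PP/PP
        [5,6] "plan" : PP/S
      [6,7] "that" : S/S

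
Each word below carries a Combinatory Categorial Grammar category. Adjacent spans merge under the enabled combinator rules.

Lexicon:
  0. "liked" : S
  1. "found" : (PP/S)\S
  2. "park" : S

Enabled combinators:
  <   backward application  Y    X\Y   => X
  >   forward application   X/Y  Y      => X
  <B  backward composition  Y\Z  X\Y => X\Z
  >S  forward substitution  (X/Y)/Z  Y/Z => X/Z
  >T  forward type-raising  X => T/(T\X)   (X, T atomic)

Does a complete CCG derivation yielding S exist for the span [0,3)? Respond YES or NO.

NO

S (PP/S)\S S
CKY chart[0,3] = {N/(N\PP), NP/(NP\PP), PP, PP/(PP\PP), S/(S\PP)}; S ∉ chart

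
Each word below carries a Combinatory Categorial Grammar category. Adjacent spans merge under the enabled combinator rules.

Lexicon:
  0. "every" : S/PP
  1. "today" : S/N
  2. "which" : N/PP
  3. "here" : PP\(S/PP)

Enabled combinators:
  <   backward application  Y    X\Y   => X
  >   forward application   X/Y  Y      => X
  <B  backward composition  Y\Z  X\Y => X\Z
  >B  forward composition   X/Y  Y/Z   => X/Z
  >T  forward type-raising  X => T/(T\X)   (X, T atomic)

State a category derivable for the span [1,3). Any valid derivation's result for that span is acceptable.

[0,4] S   >
  [0,1] "every" : S/PP
  [1,4] PP   <
    [1,3] S/PP   >B
      [1,2] "today" : S/N
      [2,3] "which" : N/PP
    [3,4] "here" : PP\(S/PP)

S/PP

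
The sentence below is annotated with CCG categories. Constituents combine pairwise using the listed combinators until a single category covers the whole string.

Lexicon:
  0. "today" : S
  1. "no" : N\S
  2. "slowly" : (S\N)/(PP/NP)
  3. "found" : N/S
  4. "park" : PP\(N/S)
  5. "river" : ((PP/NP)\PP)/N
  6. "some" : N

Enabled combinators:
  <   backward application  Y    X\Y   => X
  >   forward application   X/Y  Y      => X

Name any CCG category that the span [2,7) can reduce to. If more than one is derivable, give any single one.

S\N

[0,7] S   <
  [0,2] N   <
    [0,1] "today" : S
    [1,2] "no" : N\S
  [2,7] S\N   >
    [2,3] "slowly" : (S\N)/(PP/NP)
    [3,7] PP/NP   <
      [3,5] PP   <
        [3,4] "found" : N/S
        [4,5] "park" : PP\(N/S)
      [5,7] (PP/NP)\PP   >
        [5,6] "river" : ((PP/NP)\PP)/N
        [6,7] "some" : N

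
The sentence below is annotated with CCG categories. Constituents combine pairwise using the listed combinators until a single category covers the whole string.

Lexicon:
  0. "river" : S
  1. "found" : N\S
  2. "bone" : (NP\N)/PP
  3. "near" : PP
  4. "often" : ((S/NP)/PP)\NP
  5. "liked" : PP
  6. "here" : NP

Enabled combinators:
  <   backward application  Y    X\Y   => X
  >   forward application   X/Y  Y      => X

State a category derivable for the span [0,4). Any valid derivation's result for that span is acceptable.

[0,7] S   >
  [0,6] S/NP   >
    [0,5] (S/NP)/PP   <
      [0,4] NP   <
        [0,2] N   <
          [0,1] "river" : S
          [1,2] "found" : N\S
        [2,4] NP\N   >
          [2,3] "bone" : (NP\N)/PP
          [3,4] "near" : PP
      [4,5] "often" : ((S/NP)/PP)\NP
    [5,6] "liked" : PP
  [6,7] "here" : NP

NP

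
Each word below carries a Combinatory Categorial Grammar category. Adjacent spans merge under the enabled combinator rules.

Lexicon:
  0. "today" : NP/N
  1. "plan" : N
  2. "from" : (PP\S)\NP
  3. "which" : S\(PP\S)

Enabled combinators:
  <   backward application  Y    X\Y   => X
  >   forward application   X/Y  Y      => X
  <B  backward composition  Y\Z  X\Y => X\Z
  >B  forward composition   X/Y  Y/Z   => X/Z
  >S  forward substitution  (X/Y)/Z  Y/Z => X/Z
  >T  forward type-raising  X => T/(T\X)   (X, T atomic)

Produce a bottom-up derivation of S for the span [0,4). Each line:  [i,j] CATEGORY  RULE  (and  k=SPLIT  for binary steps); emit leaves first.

[0,1] NP/N  lex  "today"
[1,2] N  lex  "plan"
[0,2] NP  >  k=1
[2,3] (PP\S)\NP  lex  "from"
[3,4] S\(PP\S)  lex  "which"
[2,4] S\NP  <B  k=3
[0,4] S  <  k=2

[0,4] S   <
  [0,2] NP   >
    [0,1] "today" : NP/N
    [1,2] "plan" : N
  [2,4] S\NP   <B
    [2,3] "from" : (PP\S)\NP
    [3,4] "which" : S\(PP\S)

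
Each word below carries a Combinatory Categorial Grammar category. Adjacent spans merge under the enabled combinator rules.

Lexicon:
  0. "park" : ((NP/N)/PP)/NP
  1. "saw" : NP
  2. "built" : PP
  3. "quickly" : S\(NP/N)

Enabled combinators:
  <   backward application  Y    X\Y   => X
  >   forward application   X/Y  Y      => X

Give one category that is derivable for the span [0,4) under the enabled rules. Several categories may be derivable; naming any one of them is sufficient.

[0,4] S   <
  [0,3] NP/N   >
    [0,2] (NP/N)/PP   >
      [0,1] "park" : ((NP/N)/PP)/NP
      [1,2] "saw" : NP
    [2,3] "built" : PP
  [3,4] "quickly" : S\(NP/N)

S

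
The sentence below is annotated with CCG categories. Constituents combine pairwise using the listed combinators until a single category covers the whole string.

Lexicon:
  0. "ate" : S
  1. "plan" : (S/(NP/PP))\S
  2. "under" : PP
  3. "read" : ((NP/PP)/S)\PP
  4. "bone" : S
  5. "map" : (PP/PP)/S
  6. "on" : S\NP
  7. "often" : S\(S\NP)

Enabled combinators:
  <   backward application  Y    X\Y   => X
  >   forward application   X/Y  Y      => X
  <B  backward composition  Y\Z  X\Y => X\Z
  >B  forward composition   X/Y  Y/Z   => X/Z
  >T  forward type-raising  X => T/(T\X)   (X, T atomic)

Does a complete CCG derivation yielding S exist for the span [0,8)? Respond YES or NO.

YES

[0,8] S   >
  [0,2] S/(NP/PP)   <
    [0,1] "ate" : S
    [1,2] "plan" : (S/(NP/PP))\S
  [2,8] NP/PP   >B
    [2,5] NP/PP   >
      [2,4] (NP/PP)/S   <
        [2,3] "under" : PP
        [3,4] "read" : ((NP/PP)/S)\PP
      [4,5] "bone" : S
    [5,8] PP/PP   >
      [5,6] "map" : (PP/PP)/S
      [6,8] S   <
        [6,7] "on" : S\NP
        [7,8] "often" : S\(S\NP)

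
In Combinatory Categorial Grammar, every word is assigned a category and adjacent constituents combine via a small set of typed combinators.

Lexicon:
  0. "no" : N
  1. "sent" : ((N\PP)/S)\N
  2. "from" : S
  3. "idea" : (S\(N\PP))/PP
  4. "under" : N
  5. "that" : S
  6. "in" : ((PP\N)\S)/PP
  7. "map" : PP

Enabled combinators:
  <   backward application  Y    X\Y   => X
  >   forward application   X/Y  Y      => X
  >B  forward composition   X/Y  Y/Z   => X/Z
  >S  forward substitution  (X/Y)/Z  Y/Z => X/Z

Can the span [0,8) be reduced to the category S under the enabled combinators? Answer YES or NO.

[0,8] S   <
  [0,3] N\PP   >
    [0,2] (N\PP)/S   <
      [0,1] "no" : N
      [1,2] "sent" : ((N\PP)/S)\N
    [2,3] "from" : S
  [3,8] S\(N\PP)   >
    [3,4] "idea" : (S\(N\PP))/PP
    [4,8] PP   <
      [4,5] "under" : N
      [5,8] PP\N   <
        [5,6] "that" : S
        [6,8] (PP\N)\S   >
          [6,7] "in" : ((PP\N)\S)/PP
          [7,8] "map" : PP

YES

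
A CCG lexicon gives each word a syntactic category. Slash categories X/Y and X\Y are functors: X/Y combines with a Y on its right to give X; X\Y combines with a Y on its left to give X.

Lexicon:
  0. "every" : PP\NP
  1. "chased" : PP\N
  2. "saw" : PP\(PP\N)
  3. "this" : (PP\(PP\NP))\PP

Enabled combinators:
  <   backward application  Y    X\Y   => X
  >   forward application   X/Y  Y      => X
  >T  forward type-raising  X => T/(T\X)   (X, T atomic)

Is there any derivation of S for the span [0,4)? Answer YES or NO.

NO

PP\NP PP\N PP\(PP\N) (PP\(PP\NP))\PP
CKY chart[0,4] = {N/(N\PP), NP/(NP\PP), PP, PP/(PP\PP), S/(S\PP)}; S ∉ chart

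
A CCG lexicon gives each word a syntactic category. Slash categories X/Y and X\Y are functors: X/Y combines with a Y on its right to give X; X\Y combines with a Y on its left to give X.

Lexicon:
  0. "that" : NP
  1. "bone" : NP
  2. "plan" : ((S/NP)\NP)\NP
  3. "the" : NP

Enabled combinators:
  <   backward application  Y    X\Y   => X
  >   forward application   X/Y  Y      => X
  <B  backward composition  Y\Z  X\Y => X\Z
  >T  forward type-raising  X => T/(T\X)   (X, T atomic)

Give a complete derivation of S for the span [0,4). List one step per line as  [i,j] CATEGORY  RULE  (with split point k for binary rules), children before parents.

[0,1] NP  lex  "that"
[1,2] NP  lex  "bone"
[2,3] ((S/NP)\NP)\NP  lex  "plan"
[1,3] (S/NP)\NP  <  k=2
[0,3] S/NP  <  k=1
[3,4] NP  lex  "the"
[0,4] S  >  k=3

[0,4] S   >
  [0,3] S/NP   <
    [0,1] "that" : NP
    [1,3] (S/NP)\NP   <
      [1,2] "bone" : NP
      [2,3] "plan" : ((S/NP)\NP)\NP
  [3,4] "the" : NP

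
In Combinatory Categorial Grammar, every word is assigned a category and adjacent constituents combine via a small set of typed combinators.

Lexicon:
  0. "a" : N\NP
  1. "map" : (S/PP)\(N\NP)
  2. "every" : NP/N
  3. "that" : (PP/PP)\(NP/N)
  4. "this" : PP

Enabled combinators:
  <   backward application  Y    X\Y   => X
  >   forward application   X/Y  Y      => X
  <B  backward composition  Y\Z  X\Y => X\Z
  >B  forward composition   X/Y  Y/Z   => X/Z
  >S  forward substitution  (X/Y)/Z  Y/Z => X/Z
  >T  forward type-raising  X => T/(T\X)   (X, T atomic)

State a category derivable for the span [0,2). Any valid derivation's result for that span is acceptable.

S/PP

[0,5] S   >
  [0,4] S/PP   >B
    [0,2] S/PP   <
      [0,1] "a" : N\NP
      [1,2] "map" : (S/PP)\(N\NP)
    [2,4] PP/PP   <
      [2,3] "every" : NP/N
      [3,4] "that" : (PP/PP)\(NP/N)
  [4,5] "this" : PP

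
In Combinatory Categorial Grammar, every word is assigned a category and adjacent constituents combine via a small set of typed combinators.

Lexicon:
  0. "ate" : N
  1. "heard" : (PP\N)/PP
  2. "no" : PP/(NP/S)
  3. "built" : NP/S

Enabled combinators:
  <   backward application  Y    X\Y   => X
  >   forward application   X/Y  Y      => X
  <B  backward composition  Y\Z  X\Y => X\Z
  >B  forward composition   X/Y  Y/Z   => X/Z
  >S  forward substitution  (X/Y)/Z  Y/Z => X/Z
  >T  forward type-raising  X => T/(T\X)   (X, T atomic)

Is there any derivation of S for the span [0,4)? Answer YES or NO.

N (PP\N)/PP PP/(NP/S) NP/S
CKY chart[0,4] = {N/(N\PP), NP/(NP\PP), PP, PP/(PP\PP), S/(S\PP)}; S ∉ chart

NO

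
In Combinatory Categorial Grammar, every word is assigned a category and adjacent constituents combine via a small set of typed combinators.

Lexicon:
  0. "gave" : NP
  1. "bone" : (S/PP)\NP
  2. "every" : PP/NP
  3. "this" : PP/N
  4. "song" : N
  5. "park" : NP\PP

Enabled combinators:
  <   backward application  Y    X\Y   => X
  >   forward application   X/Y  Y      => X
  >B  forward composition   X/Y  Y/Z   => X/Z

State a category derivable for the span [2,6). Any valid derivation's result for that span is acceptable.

PP

[0,6] S   >
  [0,2] S/PP   <
    [0,1] "gave" : NP
    [1,2] "bone" : (S/PP)\NP
  [2,6] PP   >
    [2,3] "every" : PP/NP
    [3,6] NP   <
      [3,5] PP   >
        [3,4] "this" : PP/N
        [4,5] "song" : N
      [5,6] "park" : NP\PP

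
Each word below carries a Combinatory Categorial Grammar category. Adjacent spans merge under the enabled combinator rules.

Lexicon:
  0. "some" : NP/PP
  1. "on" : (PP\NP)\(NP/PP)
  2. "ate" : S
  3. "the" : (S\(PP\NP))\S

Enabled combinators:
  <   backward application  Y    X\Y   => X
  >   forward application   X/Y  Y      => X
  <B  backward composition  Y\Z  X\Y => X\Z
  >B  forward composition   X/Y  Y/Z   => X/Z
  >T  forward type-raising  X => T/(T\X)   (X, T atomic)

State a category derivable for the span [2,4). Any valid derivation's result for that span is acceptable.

[0,4] S   <
  [0,2] PP\NP   <
    [0,1] "some" : NP/PP
    [1,2] "on" : (PP\NP)\(NP/PP)
  [2,4] S\(PP\NP)   <
    [2,3] "ate" : S
    [3,4] "the" : (S\(PP\NP))\S

S\(PP\NP)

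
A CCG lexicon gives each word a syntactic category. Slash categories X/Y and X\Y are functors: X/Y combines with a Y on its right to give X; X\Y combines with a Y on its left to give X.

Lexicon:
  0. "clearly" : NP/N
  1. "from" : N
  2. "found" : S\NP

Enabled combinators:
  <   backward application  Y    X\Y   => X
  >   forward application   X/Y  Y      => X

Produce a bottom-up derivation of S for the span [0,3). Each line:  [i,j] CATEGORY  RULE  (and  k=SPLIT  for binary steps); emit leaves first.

[0,1] NP/N  lex  "clearly"
[1,2] N  lex  "from"
[0,2] NP  >  k=1
[2,3] S\NP  lex  "found"
[0,3] S  <  k=2

[0,3] S   <
  [0,2] NP   >
    [0,1] "clearly" : NP/N
    [1,2] "from" : N
  [2,3] "found" : S\NP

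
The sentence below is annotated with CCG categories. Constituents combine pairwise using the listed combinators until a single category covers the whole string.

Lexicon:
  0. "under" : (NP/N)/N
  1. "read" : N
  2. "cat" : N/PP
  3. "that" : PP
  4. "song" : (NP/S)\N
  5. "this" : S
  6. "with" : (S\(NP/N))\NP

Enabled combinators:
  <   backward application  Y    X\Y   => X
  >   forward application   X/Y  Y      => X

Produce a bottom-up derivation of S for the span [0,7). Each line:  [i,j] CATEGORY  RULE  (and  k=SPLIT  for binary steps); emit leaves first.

[0,1] (NP/N)/N  lex  "under"
[1,2] N  lex  "read"
[0,2] NP/N  >  k=1
[2,3] N/PP  lex  "cat"
[3,4] PP  lex  "that"
[2,4] N  >  k=3
[4,5] (NP/S)\N  lex  "song"
[2,5] NP/S  <  k=4
[5,6] S  lex  "this"
[2,6] NP  >  k=5
[6,7] (S\(NP/N))\NP  lex  "with"
[2,7] S\(NP/N)  <  k=6
[0,7] S  <  k=2

[0,7] S   <
  [0,2] NP/N   >
    [0,1] "under" : (NP/N)/N
    [1,2] "read" : N
  [2,7] S\(NP/N)   <
    [2,6] NP   >
      [2,5] NP/S   <
        [2,4] N   >
          [2,3] "cat" : N/PP
          [3,4] "that" : PP
        [4,5] "song" : (NP/S)\N
      [5,6] "this" : S
    [6,7] "with" : (S\(NP/N))\NP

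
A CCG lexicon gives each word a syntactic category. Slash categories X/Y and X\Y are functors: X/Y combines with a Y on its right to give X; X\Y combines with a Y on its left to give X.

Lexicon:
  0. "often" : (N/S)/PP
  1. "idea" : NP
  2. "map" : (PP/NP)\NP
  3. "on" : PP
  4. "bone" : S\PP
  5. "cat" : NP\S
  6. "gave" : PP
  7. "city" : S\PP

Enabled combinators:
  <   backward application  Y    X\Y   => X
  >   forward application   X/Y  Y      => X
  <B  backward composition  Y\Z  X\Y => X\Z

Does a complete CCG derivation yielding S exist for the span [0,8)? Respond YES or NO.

(N/S)/PP NP (PP/NP)\NP PP S\PP NP\S PP S\PP
CKY chart[0,8] = {N}; S ∉ chart

NO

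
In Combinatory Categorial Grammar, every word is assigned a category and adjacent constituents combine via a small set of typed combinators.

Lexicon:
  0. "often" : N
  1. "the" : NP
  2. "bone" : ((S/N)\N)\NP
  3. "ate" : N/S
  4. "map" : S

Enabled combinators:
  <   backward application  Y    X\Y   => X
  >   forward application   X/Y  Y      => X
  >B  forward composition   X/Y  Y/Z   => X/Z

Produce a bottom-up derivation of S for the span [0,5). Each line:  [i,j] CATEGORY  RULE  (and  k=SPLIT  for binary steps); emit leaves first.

[0,5] S   >
  [0,3] S/N   <
    [0,1] "often" : N
    [1,3] (S/N)\N   <
      [1,2] "the" : NP
      [2,3] "bone" : ((S/N)\N)\NP
  [3,5] N   >
    [3,4] "ate" : N/S
    [4,5] "map" : S

[0,1] N  lex  "often"
[1,2] NP  lex  "the"
[2,3] ((S/N)\N)\NP  lex  "bone"
[1,3] (S/N)\N  <  k=2
[0,3] S/N  <  k=1
[3,4] N/S  lex  "ate"
[4,5] S  lex  "map"
[3,5] N  >  k=4
[0,5] S  >  k=3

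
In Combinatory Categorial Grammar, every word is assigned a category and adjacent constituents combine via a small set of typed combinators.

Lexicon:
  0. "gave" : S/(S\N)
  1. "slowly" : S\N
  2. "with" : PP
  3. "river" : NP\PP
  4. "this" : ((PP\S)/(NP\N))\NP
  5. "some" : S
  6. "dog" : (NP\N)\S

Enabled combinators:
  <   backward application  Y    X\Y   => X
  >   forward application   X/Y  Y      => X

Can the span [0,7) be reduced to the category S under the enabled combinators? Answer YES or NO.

S/(S\N) S\N PP NP\PP ((PP\S)/(NP\N))\NP S (NP\N)\S
CKY chart[0,7] = {PP}; S ∉ chart

NO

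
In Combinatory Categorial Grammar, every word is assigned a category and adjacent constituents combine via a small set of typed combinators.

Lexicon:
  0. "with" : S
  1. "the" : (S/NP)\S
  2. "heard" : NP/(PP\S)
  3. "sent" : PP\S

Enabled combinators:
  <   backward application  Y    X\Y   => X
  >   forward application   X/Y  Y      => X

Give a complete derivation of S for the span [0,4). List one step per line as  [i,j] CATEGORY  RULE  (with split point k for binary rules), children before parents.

[0,4] S   >
  [0,2] S/NP   <
    [0,1] "with" : S
    [1,2] "the" : (S/NP)\S
  [2,4] NP   >
    [2,3] "heard" : NP/(PP\S)
    [3,4] "sent" : PP\S

[0,1] S  lex  "with"
[1,2] (S/NP)\S  lex  "the"
[0,2] S/NP  <  k=1
[2,3] NP/(PP\S)  lex  "heard"
[3,4] PP\S  lex  "sent"
[2,4] NP  >  k=3
[0,4] S  >  k=2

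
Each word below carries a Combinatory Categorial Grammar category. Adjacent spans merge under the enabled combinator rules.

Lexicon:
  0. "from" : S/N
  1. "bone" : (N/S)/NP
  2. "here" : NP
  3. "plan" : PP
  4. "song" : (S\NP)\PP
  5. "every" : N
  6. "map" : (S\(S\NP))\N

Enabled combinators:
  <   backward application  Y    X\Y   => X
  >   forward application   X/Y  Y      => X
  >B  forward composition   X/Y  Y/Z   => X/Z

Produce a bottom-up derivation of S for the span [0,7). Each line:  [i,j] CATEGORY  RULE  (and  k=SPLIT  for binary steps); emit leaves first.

[0,7] S   >
  [0,1] "from" : S/N
  [1,7] N   >
    [1,3] N/S   >
      [1,2] "bone" : (N/S)/NP
      [2,3] "here" : NP
    [3,7] S   <
      [3,5] S\NP   <
        [3,4] "plan" : PP
        [4,5] "song" : (S\NP)\PP
      [5,7] S\(S\NP)   <
        [5,6] "every" : N
        [6,7] "map" : (S\(S\NP))\N

[0,1] S/N  lex  "from"
[1,2] (N/S)/NP  lex  "bone"
[2,3] NP  lex  "here"
[1,3] N/S  >  k=2
[3,4] PP  lex  "plan"
[4,5] (S\NP)\PP  lex  "song"
[3,5] S\NP  <  k=4
[5,6] N  lex  "every"
[6,7] (S\(S\NP))\N  lex  "map"
[5,7] S\(S\NP)  <  k=6
[3,7] S  <  k=5
[1,7] N  >  k=3
[0,7] S  >  k=1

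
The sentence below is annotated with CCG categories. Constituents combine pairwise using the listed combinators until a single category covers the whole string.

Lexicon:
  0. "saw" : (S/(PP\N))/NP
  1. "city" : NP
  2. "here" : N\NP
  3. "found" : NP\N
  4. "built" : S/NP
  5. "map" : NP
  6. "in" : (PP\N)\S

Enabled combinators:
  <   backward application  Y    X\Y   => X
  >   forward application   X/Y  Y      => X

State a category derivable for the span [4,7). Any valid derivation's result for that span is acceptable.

[0,7] S   >
  [0,4] S/(PP\N)   >
    [0,1] "saw" : (S/(PP\N))/NP
    [1,4] NP   <
      [1,3] N   <
        [1,2] "city" : NP
        [2,3] "here" : N\NP
      [3,4] "found" : NP\N
  [4,7] PP\N   <
    [4,6] S   >
      [4,5] "built" : S/NP
      [5,6] "map" : NP
    [6,7] "in" : (PP\N)\S

PP\N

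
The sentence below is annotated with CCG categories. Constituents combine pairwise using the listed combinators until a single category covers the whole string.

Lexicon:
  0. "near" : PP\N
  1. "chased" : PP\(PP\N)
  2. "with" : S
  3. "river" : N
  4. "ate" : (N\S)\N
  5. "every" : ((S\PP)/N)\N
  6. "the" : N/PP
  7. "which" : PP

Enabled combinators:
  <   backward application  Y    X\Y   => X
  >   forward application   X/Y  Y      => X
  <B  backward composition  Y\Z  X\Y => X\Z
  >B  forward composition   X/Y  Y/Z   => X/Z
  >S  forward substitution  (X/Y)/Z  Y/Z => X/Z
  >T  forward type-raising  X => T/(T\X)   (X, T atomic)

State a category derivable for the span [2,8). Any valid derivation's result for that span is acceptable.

[0,8] S   <
  [0,2] PP   <
    [0,1] "near" : PP\N
    [1,2] "chased" : PP\(PP\N)
  [2,8] S\PP   >
    [2,6] (S\PP)/N   <
      [2,5] N   <
        [2,3] "with" : S
        [3,5] N\S   <
          [3,4] "river" : N
          [4,5] "ate" : (N\S)\N
      [5,6] "every" : ((S\PP)/N)\N
    [6,8] N   >
      [6,7] "the" : N/PP
      [7,8] "which" : PP

S\PP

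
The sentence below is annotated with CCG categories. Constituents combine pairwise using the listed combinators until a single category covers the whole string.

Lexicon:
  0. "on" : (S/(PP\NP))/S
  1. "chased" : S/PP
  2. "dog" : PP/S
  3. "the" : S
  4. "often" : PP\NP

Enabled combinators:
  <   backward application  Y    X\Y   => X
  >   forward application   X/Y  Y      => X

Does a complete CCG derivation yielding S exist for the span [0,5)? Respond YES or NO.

YES

[0,5] S   >
  [0,4] S/(PP\NP)   >
    [0,1] "on" : (S/(PP\NP))/S
    [1,4] S   >
      [1,2] "chased" : S/PP
      [2,4] PP   >
        [2,3] "dog" : PP/S
        [3,4] "the" : S
  [4,5] "often" : PP\NP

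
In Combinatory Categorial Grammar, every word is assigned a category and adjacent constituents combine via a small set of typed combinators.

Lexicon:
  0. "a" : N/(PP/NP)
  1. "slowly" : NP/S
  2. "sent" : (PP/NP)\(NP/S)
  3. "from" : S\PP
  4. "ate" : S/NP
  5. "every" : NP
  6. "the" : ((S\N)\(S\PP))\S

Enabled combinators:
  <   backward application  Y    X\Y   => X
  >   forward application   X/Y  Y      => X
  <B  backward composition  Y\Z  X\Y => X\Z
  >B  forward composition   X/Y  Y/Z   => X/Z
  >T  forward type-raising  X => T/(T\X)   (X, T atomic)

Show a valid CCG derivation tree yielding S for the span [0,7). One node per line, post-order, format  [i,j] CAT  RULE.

[0,7] S   <
  [0,3] N   >
    [0,1] "a" : N/(PP/NP)
    [1,3] PP/NP   <
      [1,2] "slowly" : NP/S
      [2,3] "sent" : (PP/NP)\(NP/S)
  [3,7] S\N   <
    [3,4] "from" : S\PP
    [4,7] (S\N)\(S\PP)   <
      [4,6] S   >
        [4,5] "ate" : S/NP
        [5,6] "every" : NP
      [6,7] "the" : ((S\N)\(S\PP))\S

[0,1] N/(PP/NP)  lex  "a"
[1,2] NP/S  lex  "slowly"
[2,3] (PP/NP)\(NP/S)  lex  "sent"
[1,3] PP/NP  <  k=2
[0,3] N  >  k=1
[3,4] S\PP  lex  "from"
[4,5] S/NP  lex  "ate"
[5,6] NP  lex  "every"
[4,6] S  >  k=5
[6,7] ((S\N)\(S\PP))\S  lex  "the"
[4,7] (S\N)\(S\PP)  <  k=6
[3,7] S\N  <  k=4
[0,7] S  <  k=3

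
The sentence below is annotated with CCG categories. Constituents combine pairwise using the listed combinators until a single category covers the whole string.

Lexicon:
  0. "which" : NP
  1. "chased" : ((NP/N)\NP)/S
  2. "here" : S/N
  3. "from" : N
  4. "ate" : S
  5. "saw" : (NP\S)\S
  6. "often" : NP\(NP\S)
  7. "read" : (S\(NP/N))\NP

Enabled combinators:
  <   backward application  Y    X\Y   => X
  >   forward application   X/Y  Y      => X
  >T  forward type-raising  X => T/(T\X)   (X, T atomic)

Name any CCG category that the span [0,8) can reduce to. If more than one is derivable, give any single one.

[0,8] S   <
  [0,4] NP/N   <
    [0,1] "which" : NP
    [1,4] (NP/N)\NP   >
      [1,2] "chased" : ((NP/N)\NP)/S
      [2,4] S   >
        [2,3] "here" : S/N
        [3,4] "from" : N
  [4,8] S\(NP/N)   <
    [4,7] NP   <
      [4,6] NP\S   <
        [4,5] "ate" : S
        [5,6] "saw" : (NP\S)\S
      [6,7] "often" : NP\(NP\S)
    [7,8] "read" : (S\(NP/N))\NP

S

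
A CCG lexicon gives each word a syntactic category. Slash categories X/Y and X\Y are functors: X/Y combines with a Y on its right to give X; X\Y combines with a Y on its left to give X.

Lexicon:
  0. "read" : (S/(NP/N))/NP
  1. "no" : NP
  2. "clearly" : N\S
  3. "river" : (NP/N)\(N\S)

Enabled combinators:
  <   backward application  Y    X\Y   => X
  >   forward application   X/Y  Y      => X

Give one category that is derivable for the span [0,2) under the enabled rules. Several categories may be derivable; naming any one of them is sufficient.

[0,4] S   >
  [0,2] S/(NP/N)   >
    [0,1] "read" : (S/(NP/N))/NP
    [1,2] "no" : NP
  [2,4] NP/N   <
    [2,3] "clearly" : N\S
    [3,4] "river" : (NP/N)\(N\S)

S/(NP/N)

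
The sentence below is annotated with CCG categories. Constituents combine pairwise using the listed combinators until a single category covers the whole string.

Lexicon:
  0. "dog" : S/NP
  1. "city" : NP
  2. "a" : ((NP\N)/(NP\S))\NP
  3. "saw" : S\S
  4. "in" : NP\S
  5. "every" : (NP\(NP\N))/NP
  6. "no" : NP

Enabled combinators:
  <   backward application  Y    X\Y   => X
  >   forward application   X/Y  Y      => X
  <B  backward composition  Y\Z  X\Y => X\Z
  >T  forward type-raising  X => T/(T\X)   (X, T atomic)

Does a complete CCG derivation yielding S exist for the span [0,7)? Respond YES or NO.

[0,7] S   >
  [0,1] "dog" : S/NP
  [1,7] NP   <
    [1,5] NP\N   >
      [1,3] (NP\N)/(NP\S)   <
        [1,2] "city" : NP
        [2,3] "a" : ((NP\N)/(NP\S))\NP
      [3,5] NP\S   <B
        [3,4] "saw" : S\S
        [4,5] "in" : NP\S
    [5,7] NP\(NP\N)   >
      [5,6] "every" : (NP\(NP\N))/NP
      [6,7] "no" : NP

YES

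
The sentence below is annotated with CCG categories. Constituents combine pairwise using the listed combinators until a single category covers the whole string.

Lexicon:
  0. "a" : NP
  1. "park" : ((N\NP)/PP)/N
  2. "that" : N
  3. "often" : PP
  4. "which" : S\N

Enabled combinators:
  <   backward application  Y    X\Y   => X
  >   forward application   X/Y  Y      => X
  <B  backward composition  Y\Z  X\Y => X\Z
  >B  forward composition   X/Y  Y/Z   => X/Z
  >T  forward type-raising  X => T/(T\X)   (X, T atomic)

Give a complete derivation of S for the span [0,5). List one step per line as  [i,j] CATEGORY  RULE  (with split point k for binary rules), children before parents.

[0,1] NP  lex  "a"
[0,1] N/(N\NP)  >T
[1,2] ((N\NP)/PP)/N  lex  "park"
[2,3] N  lex  "that"
[1,3] (N\NP)/PP  >  k=2
[3,4] PP  lex  "often"
[1,4] N\NP  >  k=3
[0,4] N  >  k=1
[4,5] S\N  lex  "which"
[0,5] S  <  k=4

[0,5] S   <
  [0,4] N   >
    [0,1] N/(N\NP)   >T
      [0,1] "a" : NP
    [1,4] N\NP   >
      [1,3] (N\NP)/PP   >
        [1,2] "park" : ((N\NP)/PP)/N
        [2,3] "that" : N
      [3,4] "often" : PP
  [4,5] "which" : S\N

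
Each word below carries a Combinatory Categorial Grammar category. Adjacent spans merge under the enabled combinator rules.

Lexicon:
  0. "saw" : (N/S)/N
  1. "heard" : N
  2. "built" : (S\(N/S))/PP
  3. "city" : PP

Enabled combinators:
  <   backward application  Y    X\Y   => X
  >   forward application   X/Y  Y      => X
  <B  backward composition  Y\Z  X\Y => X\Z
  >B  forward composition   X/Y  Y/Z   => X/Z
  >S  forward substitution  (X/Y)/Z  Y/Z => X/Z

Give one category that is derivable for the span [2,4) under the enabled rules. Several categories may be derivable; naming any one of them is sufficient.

S\(N/S)

[0,4] S   <
  [0,2] N/S   >
    [0,1] "saw" : (N/S)/N
    [1,2] "heard" : N
  [2,4] S\(N/S)   >
    [2,3] "built" : (S\(N/S))/PP
    [3,4] "city" : PP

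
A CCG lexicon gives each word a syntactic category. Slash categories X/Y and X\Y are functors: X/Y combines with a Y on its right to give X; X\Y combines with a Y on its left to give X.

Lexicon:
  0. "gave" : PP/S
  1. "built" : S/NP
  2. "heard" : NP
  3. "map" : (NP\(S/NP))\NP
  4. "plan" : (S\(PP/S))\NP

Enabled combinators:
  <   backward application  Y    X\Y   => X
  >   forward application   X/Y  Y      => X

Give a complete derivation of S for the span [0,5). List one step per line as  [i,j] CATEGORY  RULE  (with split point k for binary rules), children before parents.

[0,5] S   <
  [0,1] "gave" : PP/S
  [1,5] S\(PP/S)   <
    [1,4] NP   <
      [1,2] "built" : S/NP
      [2,4] NP\(S/NP)   <
        [2,3] "heard" : NP
        [3,4] "map" : (NP\(S/NP))\NP
    [4,5] "plan" : (S\(PP/S))\NP

[0,1] PP/S  lex  "gave"
[1,2] S/NP  lex  "built"
[2,3] NP  lex  "heard"
[3,4] (NP\(S/NP))\NP  lex  "map"
[2,4] NP\(S/NP)  <  k=3
[1,4] NP  <  k=2
[4,5] (S\(PP/S))\NP  lex  "plan"
[1,5] S\(PP/S)  <  k=4
[0,5] S  <  k=1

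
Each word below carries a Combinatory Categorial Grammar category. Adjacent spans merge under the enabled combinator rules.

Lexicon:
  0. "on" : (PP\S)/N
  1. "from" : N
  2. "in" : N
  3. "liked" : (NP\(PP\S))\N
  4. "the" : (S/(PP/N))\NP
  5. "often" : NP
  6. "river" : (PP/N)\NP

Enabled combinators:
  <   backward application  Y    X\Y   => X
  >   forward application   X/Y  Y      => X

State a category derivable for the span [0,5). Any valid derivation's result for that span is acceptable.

[0,7] S   >
  [0,5] S/(PP/N)   <
    [0,4] NP   <
      [0,2] PP\S   >
        [0,1] "on" : (PP\S)/N
        [1,2] "from" : N
      [2,4] NP\(PP\S)   <
        [2,3] "in" : N
        [3,4] "liked" : (NP\(PP\S))\N
    [4,5] "the" : (S/(PP/N))\NP
  [5,7] PP/N   <
    [5,6] "often" : NP
    [6,7] "river" : (PP/N)\NP

S/(PP/N)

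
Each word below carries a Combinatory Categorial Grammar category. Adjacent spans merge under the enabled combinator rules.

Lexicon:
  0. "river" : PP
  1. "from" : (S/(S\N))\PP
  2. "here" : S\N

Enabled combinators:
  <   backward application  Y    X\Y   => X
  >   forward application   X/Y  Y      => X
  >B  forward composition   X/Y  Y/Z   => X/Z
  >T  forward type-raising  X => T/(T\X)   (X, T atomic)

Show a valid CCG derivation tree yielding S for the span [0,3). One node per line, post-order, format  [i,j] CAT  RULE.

[0,3] S   >
  [0,2] S/(S\N)   <
    [0,1] "river" : PP
    [1,2] "from" : (S/(S\N))\PP
  [2,3] "here" : S\N

[0,1] PP  lex  "river"
[1,2] (S/(S\N))\PP  lex  "from"
[0,2] S/(S\N)  <  k=1
[2,3] S\N  lex  "here"
[0,3] S  >  k=2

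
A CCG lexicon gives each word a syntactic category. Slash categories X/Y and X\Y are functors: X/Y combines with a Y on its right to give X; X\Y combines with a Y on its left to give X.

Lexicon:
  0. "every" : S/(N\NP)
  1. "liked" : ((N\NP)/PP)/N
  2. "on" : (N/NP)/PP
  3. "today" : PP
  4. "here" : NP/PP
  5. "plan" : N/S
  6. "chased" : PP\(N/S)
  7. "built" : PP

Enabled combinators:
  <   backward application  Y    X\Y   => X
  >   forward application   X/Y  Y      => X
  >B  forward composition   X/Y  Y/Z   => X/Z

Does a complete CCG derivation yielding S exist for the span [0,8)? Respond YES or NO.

YES

[0,8] S   >
  [0,1] "every" : S/(N\NP)
  [1,8] N\NP   >
    [1,7] (N\NP)/PP   >
      [1,2] "liked" : ((N\NP)/PP)/N
      [2,7] N   >
        [2,5] N/PP   >B
          [2,4] N/NP   >
            [2,3] "on" : (N/NP)/PP
            [3,4] "today" : PP
          [4,5] "here" : NP/PP
        [5,7] PP   <
          [5,6] "plan" : N/S
          [6,7] "chased" : PP\(N/S)
    [7,8] "built" : PP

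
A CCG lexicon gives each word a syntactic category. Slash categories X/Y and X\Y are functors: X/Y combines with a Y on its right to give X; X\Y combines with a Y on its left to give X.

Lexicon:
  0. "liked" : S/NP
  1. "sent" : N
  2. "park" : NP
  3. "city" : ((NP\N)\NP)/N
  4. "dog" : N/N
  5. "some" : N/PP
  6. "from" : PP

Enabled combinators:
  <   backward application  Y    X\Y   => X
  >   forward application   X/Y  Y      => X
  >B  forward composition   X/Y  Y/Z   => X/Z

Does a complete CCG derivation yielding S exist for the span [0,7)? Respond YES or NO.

[0,7] S   >
  [0,1] "liked" : S/NP
  [1,7] NP   <
    [1,2] "sent" : N
    [2,7] NP\N   <
      [2,3] "park" : NP
      [3,7] (NP\N)\NP   >
        [3,4] "city" : ((NP\N)\NP)/N
        [4,7] N   >
          [4,6] N/PP   >B
            [4,5] "dog" : N/N
            [5,6] "some" : N/PP
          [6,7] "from" : PP

YES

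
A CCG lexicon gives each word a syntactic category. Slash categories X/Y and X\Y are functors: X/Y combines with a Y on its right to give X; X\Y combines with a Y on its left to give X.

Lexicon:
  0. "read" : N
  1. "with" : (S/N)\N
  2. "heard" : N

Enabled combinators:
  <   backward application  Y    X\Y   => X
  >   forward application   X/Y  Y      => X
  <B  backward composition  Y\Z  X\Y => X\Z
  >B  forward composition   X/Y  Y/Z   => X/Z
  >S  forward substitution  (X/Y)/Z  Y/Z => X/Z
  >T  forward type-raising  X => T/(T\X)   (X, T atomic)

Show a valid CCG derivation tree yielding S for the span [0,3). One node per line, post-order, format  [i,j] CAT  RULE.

[0,1] N  lex  "read"
[1,2] (S/N)\N  lex  "with"
[0,2] S/N  <  k=1
[2,3] N  lex  "heard"
[0,3] S  >  k=2

[0,3] S   >
  [0,2] S/N   <
    [0,1] "read" : N
    [1,2] "with" : (S/N)\N
  [2,3] "heard" : N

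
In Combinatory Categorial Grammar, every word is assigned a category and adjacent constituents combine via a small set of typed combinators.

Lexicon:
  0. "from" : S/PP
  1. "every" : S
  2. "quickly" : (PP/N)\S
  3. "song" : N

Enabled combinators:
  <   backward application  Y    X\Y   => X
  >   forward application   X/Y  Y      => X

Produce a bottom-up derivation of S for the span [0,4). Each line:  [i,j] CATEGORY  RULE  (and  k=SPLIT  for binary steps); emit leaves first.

[0,4] S   >
  [0,1] "from" : S/PP
  [1,4] PP   >
    [1,3] PP/N   <
      [1,2] "every" : S
      [2,3] "quickly" : (PP/N)\S
    [3,4] "song" : N

[0,1] S/PP  lex  "from"
[1,2] S  lex  "every"
[2,3] (PP/N)\S  lex  "quickly"
[1,3] PP/N  <  k=2
[3,4] N  lex  "song"
[1,4] PP  >  k=3
[0,4] S  >  k=1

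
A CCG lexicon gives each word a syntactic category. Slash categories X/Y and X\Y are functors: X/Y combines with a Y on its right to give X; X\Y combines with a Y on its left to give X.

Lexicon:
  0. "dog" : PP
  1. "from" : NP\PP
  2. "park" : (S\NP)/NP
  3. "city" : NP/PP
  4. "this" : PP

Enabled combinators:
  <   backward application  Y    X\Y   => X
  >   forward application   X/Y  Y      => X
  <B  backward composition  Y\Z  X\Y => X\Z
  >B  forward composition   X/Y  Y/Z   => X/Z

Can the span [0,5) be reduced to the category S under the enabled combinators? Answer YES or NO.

[0,5] S   <
  [0,2] NP   <
    [0,1] "dog" : PP
    [1,2] "from" : NP\PP
  [2,5] S\NP   >
    [2,3] "park" : (S\NP)/NP
    [3,5] NP   >
      [3,4] "city" : NP/PP
      [4,5] "this" : PP

YES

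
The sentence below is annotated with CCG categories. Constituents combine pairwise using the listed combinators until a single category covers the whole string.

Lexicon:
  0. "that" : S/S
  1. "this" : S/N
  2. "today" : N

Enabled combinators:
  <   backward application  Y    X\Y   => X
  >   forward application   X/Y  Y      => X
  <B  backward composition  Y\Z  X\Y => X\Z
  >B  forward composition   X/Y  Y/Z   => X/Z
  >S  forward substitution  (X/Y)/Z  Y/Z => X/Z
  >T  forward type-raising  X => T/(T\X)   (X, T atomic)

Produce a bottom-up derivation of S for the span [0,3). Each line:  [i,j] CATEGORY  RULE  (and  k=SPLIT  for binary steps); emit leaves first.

[0,3] S   >
  [0,2] S/N   >B
    [0,1] "that" : S/S
    [1,2] "this" : S/N
  [2,3] "today" : N

[0,1] S/S  lex  "that"
[1,2] S/N  lex  "this"
[0,2] S/N  >B  k=1
[2,3] N  lex  "today"
[0,3] S  >  k=2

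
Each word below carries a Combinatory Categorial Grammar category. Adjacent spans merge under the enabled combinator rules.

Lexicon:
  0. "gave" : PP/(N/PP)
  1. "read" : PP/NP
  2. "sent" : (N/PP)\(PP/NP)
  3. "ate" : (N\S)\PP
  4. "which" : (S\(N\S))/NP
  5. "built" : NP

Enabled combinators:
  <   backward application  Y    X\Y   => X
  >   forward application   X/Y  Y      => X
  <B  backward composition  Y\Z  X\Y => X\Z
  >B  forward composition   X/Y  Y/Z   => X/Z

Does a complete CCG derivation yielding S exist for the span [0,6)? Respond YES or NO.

YES

[0,6] S   <
  [0,4] N\S   <
    [0,3] PP   >
      [0,1] "gave" : PP/(N/PP)
      [1,3] N/PP   <
        [1,2] "read" : PP/NP
        [2,3] "sent" : (N/PP)\(PP/NP)
    [3,4] "ate" : (N\S)\PP
  [4,6] S\(N\S)   >
    [4,5] "which" : (S\(N\S))/NP
    [5,6] "built" : NP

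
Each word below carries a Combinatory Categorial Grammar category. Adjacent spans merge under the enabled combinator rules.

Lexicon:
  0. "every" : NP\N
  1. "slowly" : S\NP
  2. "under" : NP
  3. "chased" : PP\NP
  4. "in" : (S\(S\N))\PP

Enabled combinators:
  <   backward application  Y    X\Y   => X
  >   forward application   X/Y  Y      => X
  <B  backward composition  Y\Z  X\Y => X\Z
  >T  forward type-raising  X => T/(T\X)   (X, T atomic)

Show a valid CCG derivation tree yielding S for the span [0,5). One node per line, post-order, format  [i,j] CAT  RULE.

[0,5] S   <
  [0,2] S\N   <B
    [0,1] "every" : NP\N
    [1,2] "slowly" : S\NP
  [2,5] S\(S\N)   <
    [2,4] PP   <
      [2,3] "under" : NP
      [3,4] "chased" : PP\NP
    [4,5] "in" : (S\(S\N))\PP

[0,1] NP\N  lex  "every"
[1,2] S\NP  lex  "slowly"
[0,2] S\N  <B  k=1
[2,3] NP  lex  "under"
[3,4] PP\NP  lex  "chased"
[2,4] PP  <  k=3
[4,5] (S\(S\N))\PP  lex  "in"
[2,5] S\(S\N)  <  k=4
[0,5] S  <  k=2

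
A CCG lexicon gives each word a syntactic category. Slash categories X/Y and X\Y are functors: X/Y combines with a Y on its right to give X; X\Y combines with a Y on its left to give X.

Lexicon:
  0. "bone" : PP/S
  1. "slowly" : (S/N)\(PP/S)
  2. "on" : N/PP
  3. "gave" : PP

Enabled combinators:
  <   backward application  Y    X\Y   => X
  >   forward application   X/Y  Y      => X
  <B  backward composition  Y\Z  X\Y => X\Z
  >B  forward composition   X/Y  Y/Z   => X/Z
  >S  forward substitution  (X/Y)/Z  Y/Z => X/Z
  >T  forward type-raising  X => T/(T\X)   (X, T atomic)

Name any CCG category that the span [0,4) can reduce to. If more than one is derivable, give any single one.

S

[0,4] S   >
  [0,2] S/N   <
    [0,1] "bone" : PP/S
    [1,2] "slowly" : (S/N)\(PP/S)
  [2,4] N   >
    [2,3] "on" : N/PP
    [3,4] "gave" : PP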